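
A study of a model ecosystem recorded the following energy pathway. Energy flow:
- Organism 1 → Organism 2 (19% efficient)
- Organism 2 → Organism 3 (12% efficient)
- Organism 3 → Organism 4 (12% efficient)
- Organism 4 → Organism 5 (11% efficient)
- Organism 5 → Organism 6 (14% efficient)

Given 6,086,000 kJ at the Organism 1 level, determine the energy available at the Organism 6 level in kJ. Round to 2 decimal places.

256.43 kJ

Organism 2: 6086000 × 0.19 = 1156340 kJ
Organism 3: 1156340 × 0.12 = 138760.8 kJ
Organism 4: 138760.8 × 0.12 = 16651.296 kJ
Organism 5: 16651.296 × 0.11 = 1831.64256 kJ
Organism 6: 1831.64256 × 0.14 = 256.4299584 kJ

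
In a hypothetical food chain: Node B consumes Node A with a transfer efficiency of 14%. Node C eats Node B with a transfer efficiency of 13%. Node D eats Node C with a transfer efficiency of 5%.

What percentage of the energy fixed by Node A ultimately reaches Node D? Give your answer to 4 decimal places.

0.0910%

Product of link efficiencies: 0.14 × 0.13 × 0.05 = 0.00091
As a percentage: 0.00091 × 100 = 0.0910%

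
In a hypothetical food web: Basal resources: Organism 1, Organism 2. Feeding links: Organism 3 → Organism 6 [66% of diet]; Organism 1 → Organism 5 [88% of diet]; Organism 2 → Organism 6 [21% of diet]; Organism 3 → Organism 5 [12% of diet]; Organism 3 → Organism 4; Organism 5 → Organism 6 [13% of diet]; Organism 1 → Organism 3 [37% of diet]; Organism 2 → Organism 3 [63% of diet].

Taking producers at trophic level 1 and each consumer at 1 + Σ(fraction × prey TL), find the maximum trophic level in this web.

3

Organism 3: 1 + (0.37×1 + 0.63×1) = 2
Organism 4: 1 + 2 = 3
Organism 5: 1 + (0.88×1 + 0.12×2) = 2.12
Organism 6: 1 + (0.13×2.12 + 0.66×2 + 0.21×1) = 2.8056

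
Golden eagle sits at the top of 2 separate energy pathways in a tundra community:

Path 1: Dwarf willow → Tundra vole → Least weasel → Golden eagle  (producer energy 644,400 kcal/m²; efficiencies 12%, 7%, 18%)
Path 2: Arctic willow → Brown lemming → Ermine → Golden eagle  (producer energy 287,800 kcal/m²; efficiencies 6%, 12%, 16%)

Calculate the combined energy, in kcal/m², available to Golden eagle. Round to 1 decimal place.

1305.9 kcal/m²

Path 1: 644400 × 0.12 × 0.07 × 0.18 = 974.3328 kcal/m²
Path 2: 287800 × 0.06 × 0.12 × 0.16 = 331.5456 kcal/m²
Total at Golden eagle: 974.3328 + 331.5456 = 1305.8784 kcal/m²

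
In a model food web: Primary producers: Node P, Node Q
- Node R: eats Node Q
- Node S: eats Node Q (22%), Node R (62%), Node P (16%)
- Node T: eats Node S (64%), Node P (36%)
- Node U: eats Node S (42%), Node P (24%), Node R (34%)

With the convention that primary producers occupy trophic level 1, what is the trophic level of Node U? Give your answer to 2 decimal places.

3.02

Node R: 1 + 1 = 2
Node S: 1 + (0.22×1 + 0.62×2 + 0.16×1) = 2.62
Node T: 1 + (0.64×2.62 + 0.36×1) = 3.0368
Node U: 1 + (0.42×2.62 + 0.24×1 + 0.34×2) = 3.0204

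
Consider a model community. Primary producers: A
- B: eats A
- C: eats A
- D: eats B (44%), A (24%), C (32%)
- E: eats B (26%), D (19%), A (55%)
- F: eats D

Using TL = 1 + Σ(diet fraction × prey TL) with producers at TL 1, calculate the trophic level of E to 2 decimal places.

B: 1 + 1 = 2
C: 1 + 1 = 2
D: 1 + (0.44×2 + 0.24×1 + 0.32×2) = 2.76
E: 1 + (0.26×2 + 0.19×2.76 + 0.55×1) = 2.5944
F: 1 + 2.76 = 3.76

2.59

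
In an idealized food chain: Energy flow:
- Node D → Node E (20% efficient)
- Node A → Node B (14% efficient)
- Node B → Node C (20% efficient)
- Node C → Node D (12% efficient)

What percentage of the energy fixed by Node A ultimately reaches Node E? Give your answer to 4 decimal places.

Product of link efficiencies: 0.14 × 0.2 × 0.12 × 0.2 = 0.000672
As a percentage: 0.000672 × 100 = 0.0672%

0.0672%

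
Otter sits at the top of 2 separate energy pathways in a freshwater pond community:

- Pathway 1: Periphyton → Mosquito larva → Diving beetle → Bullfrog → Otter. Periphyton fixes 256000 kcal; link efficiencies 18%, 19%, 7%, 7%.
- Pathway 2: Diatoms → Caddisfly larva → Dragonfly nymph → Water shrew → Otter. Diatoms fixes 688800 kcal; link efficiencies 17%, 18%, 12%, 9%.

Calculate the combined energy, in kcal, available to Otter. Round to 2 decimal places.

270.54 kcal

Pathway 1: 256000 × 0.18 × 0.19 × 0.07 × 0.07 = 42.90048 kcal
Pathway 2: 688800 × 0.17 × 0.18 × 0.12 × 0.09 = 227.634624 kcal
Total at Otter: 42.90048 + 227.634624 = 270.535104 kcal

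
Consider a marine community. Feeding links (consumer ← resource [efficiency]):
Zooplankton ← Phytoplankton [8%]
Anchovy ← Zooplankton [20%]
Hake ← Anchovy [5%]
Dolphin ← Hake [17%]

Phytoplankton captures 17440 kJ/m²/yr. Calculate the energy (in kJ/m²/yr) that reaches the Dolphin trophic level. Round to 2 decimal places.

Zooplankton: 17440 × 0.08 = 1395.2 kJ/m²/yr
Anchovy: 1395.2 × 0.2 = 279.04 kJ/m²/yr
Hake: 279.04 × 0.05 = 13.952 kJ/m²/yr
Dolphin: 13.952 × 0.17 = 2.37184 kJ/m²/yr

2.37 kJ/m²/yr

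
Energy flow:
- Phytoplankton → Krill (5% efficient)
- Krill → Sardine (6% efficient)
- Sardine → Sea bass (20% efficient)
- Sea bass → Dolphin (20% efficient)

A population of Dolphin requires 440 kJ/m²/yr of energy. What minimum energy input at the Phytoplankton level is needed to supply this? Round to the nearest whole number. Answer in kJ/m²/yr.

Cumulative transfer efficiency: 0.05 × 0.06 × 0.2 × 0.2 = 0.00012
Phytoplankton energy = 440 / 0.00012 = 3666667 kJ/m²/yr

3666667 kJ/m²/yr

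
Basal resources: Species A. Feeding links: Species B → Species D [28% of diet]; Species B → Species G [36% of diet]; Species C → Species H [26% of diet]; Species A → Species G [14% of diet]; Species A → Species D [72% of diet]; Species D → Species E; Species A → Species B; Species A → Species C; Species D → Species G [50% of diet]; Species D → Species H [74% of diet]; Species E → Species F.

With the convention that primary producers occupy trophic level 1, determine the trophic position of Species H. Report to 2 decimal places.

Species B: 1 + 1 = 2
Species C: 1 + 1 = 2
Species D: 1 + (0.28×2 + 0.72×1) = 2.28
Species E: 1 + 2.28 = 3.28
Species F: 1 + 3.28 = 4.28
Species G: 1 + (0.14×1 + 0.5×2.28 + 0.36×2) = 3
Species H: 1 + (0.74×2.28 + 0.26×2) = 3.2072

3.21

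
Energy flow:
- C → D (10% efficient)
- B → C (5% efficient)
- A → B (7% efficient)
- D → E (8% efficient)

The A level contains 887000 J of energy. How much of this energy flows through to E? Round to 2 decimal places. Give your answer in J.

24.84 J

B: 887000 × 0.07 = 62090 J
C: 62090 × 0.05 = 3104.5 J
D: 3104.5 × 0.1 = 310.45 J
E: 310.45 × 0.08 = 24.836 J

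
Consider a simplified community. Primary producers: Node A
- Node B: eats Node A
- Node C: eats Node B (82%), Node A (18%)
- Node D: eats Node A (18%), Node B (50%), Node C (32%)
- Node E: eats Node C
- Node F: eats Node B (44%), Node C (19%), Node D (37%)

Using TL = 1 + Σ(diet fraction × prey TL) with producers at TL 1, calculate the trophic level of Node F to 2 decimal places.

Node B: 1 + 1 = 2
Node C: 1 + (0.82×2 + 0.18×1) = 2.82
Node D: 1 + (0.18×1 + 0.5×2 + 0.32×2.82) = 3.0824
Node E: 1 + 2.82 = 3.82
Node F: 1 + (0.44×2 + 0.19×2.82 + 0.37×3.0824) = 3.556288

3.56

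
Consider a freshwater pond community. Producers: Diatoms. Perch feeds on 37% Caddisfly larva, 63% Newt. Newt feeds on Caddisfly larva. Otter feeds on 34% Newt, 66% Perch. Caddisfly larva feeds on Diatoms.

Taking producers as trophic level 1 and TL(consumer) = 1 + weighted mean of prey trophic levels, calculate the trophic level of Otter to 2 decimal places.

4.42

Caddisfly larva: 1 + 1 = 2
Newt: 1 + 2 = 3
Perch: 1 + (0.37×2 + 0.63×3) = 3.63
Otter: 1 + (0.34×3 + 0.66×3.63) = 4.4158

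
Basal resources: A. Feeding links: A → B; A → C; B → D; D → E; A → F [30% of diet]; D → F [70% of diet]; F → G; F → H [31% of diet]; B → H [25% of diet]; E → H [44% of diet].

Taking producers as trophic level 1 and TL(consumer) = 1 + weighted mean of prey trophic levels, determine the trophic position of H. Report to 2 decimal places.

4.31

B: 1 + 1 = 2
C: 1 + 1 = 2
D: 1 + 2 = 3
E: 1 + 3 = 4
F: 1 + (0.3×1 + 0.7×3) = 3.4
G: 1 + 3.4 = 4.4
H: 1 + (0.31×3.4 + 0.25×2 + 0.44×4) = 4.314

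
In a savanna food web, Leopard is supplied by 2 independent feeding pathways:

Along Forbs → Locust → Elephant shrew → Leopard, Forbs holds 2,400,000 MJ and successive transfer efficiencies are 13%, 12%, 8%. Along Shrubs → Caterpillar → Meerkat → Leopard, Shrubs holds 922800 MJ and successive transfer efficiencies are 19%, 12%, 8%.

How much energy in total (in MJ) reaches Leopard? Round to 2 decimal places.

4678.39 MJ

Via Forbs: 2400000 × 0.13 × 0.12 × 0.08 = 2995.2 MJ
Via Shrubs: 922800 × 0.19 × 0.12 × 0.08 = 1683.1872 MJ
Total at Leopard: 2995.2 + 1683.1872 = 4678.3872 MJ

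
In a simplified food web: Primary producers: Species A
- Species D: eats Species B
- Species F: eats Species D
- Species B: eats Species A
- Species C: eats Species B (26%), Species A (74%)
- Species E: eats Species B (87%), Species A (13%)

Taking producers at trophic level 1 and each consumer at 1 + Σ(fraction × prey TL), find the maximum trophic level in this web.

Species B: 1 + 1 = 2
Species C: 1 + (0.26×2 + 0.74×1) = 2.26
Species D: 1 + 2 = 3
Species E: 1 + (0.87×2 + 0.13×1) = 2.87
Species F: 1 + 3 = 4

4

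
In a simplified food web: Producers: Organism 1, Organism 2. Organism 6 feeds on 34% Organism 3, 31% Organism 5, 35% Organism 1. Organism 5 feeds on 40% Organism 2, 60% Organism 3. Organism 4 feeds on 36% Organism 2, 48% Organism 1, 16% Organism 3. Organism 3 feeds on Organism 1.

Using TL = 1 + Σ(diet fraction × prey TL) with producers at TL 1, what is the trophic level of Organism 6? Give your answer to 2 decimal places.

Organism 3: 1 + 1 = 2
Organism 4: 1 + (0.36×1 + 0.48×1 + 0.16×2) = 2.16
Organism 5: 1 + (0.4×1 + 0.6×2) = 2.6
Organism 6: 1 + (0.34×2 + 0.31×2.6 + 0.35×1) = 2.836

2.84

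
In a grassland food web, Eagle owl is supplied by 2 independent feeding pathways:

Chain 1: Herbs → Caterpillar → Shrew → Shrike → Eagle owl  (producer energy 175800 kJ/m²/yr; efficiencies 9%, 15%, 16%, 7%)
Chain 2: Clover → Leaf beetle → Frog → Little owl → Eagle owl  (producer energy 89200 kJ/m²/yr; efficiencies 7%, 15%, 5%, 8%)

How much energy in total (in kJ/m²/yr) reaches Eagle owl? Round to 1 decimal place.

Chain 1: 175800 × 0.09 × 0.15 × 0.16 × 0.07 = 26.58096 kJ/m²/yr
Chain 2: 89200 × 0.07 × 0.15 × 0.05 × 0.08 = 3.7464 kJ/m²/yr
Total at Eagle owl: 26.58096 + 3.7464 = 30.32736 kJ/m²/yr

30.3 kJ/m²/yr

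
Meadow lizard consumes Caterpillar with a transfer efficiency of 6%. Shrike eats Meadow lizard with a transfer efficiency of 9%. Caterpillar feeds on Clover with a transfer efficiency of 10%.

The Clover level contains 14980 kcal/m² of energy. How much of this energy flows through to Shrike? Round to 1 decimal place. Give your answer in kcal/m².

8.1 kcal/m²

Caterpillar: 14980 × 0.1 = 1498 kcal/m²
Meadow lizard: 1498 × 0.06 = 89.88 kcal/m²
Shrike: 89.88 × 0.09 = 8.0892 kcal/m²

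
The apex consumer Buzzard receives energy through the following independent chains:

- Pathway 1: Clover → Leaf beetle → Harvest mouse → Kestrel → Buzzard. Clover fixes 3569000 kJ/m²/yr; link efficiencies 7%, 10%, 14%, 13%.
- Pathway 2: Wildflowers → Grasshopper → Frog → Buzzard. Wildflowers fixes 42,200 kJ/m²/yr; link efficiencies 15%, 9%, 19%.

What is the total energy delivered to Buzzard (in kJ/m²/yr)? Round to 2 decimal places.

562.93 kJ/m²/yr

Pathway 1: 3569000 × 0.07 × 0.1 × 0.14 × 0.13 = 454.6906 kJ/m²/yr
Pathway 2: 42200 × 0.15 × 0.09 × 0.19 = 108.243 kJ/m²/yr
Total at Buzzard: 454.6906 + 108.243 = 562.9336 kJ/m²/yr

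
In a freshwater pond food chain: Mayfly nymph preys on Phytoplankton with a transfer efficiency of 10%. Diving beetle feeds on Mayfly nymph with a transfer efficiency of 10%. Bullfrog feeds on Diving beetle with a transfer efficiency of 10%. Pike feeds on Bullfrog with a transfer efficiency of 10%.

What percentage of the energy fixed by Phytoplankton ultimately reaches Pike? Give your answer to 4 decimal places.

Product of link efficiencies: 0.1 × 0.1 × 0.1 × 0.1 = 0.0001
As a percentage: 0.0001 × 100 = 0.0100%

0.0100%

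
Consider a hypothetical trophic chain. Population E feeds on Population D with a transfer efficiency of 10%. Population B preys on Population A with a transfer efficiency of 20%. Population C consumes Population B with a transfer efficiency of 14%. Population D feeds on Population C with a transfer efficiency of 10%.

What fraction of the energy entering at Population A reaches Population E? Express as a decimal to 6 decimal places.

0.000280

Product of link efficiencies: 0.2 × 0.14 × 0.1 × 0.1 = 0.00028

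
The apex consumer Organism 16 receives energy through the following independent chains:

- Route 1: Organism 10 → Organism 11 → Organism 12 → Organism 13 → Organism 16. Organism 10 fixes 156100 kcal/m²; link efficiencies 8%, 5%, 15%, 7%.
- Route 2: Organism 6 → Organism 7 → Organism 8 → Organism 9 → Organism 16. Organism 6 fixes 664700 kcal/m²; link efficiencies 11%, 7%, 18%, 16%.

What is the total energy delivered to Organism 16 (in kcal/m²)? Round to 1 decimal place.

Route 1: 156100 × 0.08 × 0.05 × 0.15 × 0.07 = 6.5562 kcal/m²
Route 2: 664700 × 0.11 × 0.07 × 0.18 × 0.16 = 147.403872 kcal/m²
Total at Organism 16: 6.5562 + 147.403872 = 153.960072 kcal/m²

154.0 kcal/m²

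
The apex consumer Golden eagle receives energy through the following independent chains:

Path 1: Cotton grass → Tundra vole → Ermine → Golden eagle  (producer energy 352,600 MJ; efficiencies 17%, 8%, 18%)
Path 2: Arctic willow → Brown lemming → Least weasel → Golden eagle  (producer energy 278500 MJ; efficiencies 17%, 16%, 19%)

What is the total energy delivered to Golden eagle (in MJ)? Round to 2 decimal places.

Path 1: 352600 × 0.17 × 0.08 × 0.18 = 863.1648 MJ
Path 2: 278500 × 0.17 × 0.16 × 0.19 = 1439.288 MJ
Total at Golden eagle: 863.1648 + 1439.288 = 2302.4528 MJ

2302.45 MJ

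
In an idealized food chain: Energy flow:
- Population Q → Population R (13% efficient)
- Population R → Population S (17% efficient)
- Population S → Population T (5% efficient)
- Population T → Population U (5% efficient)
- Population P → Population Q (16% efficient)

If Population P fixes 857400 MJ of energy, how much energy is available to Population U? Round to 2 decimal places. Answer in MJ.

Population Q: 857400 × 0.16 = 137184 MJ
Population R: 137184 × 0.13 = 17833.92 MJ
Population S: 17833.92 × 0.17 = 3031.7664 MJ
Population T: 3031.7664 × 0.05 = 151.58832 MJ
Population U: 151.58832 × 0.05 = 7.579416 MJ

7.58 MJ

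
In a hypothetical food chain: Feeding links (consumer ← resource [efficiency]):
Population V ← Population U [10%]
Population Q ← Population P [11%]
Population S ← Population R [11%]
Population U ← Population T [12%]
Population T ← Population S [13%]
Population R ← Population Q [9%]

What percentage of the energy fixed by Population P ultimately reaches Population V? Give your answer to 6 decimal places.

Product of link efficiencies: 0.11 × 0.09 × 0.11 × 0.13 × 0.12 × 0.1 = 0.00000169884
As a percentage: 0.00000169884 × 100 = 0.000170%

0.000170%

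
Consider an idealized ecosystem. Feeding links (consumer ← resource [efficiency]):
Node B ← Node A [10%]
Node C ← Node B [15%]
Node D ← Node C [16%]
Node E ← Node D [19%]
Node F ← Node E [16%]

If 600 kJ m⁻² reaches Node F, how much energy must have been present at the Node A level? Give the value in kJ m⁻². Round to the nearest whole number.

8223684 kJ m⁻²

Cumulative transfer efficiency: 0.1 × 0.15 × 0.16 × 0.19 × 0.16 = 0.00007296
Node A energy = 600 / 0.00007296 = 8223684 kJ m⁻²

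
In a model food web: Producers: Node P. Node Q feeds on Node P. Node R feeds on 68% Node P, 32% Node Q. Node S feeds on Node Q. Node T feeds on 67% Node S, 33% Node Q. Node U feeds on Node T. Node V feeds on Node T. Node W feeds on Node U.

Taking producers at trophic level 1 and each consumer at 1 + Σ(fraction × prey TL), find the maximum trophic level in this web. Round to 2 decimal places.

Node Q: 1 + 1 = 2
Node R: 1 + (0.68×1 + 0.32×2) = 2.32
Node S: 1 + 2 = 3
Node T: 1 + (0.67×3 + 0.33×2) = 3.67
Node U: 1 + 3.67 = 4.67
Node V: 1 + 3.67 = 4.67
Node W: 1 + 4.67 = 5.67

5.67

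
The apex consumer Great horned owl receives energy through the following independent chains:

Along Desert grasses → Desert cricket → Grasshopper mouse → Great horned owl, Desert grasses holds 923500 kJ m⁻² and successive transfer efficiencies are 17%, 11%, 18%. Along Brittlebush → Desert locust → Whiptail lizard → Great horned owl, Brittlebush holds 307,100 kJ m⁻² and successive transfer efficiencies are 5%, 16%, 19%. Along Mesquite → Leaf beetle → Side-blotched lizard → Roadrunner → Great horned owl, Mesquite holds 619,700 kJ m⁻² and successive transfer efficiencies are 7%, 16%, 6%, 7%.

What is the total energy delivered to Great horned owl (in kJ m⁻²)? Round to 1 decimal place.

Via Desert grasses: 923500 × 0.17 × 0.11 × 0.18 = 3108.501 kJ m⁻²
Via Brittlebush: 307100 × 0.05 × 0.16 × 0.19 = 466.792 kJ m⁻²
Via Mesquite: 619700 × 0.07 × 0.16 × 0.06 × 0.07 = 29.150688 kJ m⁻²
Total at Great horned owl: 3108.501 + 466.792 + 29.150688 = 3604.443688 kJ m⁻²

3604.4 kJ m⁻²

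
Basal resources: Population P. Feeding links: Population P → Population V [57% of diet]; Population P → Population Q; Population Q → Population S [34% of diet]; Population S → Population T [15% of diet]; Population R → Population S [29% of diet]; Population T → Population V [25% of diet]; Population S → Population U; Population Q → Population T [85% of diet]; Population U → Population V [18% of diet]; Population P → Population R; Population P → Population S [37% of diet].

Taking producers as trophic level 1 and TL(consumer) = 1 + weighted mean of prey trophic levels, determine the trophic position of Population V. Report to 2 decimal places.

Population Q: 1 + 1 = 2
Population R: 1 + 1 = 2
Population S: 1 + (0.37×1 + 0.34×2 + 0.29×2) = 2.63
Population T: 1 + (0.85×2 + 0.15×2.63) = 3.0945
Population U: 1 + 2.63 = 3.63
Population V: 1 + (0.57×1 + 0.25×3.0945 + 0.18×3.63) = 2.997025

3.00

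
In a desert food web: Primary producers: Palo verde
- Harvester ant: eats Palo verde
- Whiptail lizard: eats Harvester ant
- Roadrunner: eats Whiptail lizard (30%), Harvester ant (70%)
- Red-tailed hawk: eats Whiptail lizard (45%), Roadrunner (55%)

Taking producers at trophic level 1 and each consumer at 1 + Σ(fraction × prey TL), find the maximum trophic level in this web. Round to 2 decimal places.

4.17

Harvester ant: 1 + 1 = 2
Whiptail lizard: 1 + 2 = 3
Roadrunner: 1 + (0.3×3 + 0.7×2) = 3.3
Red-tailed hawk: 1 + (0.45×3 + 0.55×3.3) = 4.165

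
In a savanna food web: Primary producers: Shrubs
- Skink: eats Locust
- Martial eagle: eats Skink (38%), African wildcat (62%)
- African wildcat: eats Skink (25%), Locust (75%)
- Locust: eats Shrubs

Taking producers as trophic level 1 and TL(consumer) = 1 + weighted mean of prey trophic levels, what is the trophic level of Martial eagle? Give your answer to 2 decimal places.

Locust: 1 + 1 = 2
Skink: 1 + 2 = 3
African wildcat: 1 + (0.25×3 + 0.75×2) = 3.25
Martial eagle: 1 + (0.38×3 + 0.62×3.25) = 4.155

4.16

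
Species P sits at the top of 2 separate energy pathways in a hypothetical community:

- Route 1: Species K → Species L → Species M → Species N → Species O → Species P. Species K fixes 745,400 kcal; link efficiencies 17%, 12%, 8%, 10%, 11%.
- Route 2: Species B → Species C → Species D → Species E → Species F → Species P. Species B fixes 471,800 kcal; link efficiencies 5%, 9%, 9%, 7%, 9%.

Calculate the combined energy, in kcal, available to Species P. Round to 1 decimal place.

Route 1: 745400 × 0.17 × 0.12 × 0.08 × 0.1 × 0.11 = 13.3814208 kcal
Route 2: 471800 × 0.05 × 0.09 × 0.09 × 0.07 × 0.09 = 1.2037977 kcal
Total at Species P: 13.3814208 + 1.2037977 = 14.5852185 kcal

14.6 kcal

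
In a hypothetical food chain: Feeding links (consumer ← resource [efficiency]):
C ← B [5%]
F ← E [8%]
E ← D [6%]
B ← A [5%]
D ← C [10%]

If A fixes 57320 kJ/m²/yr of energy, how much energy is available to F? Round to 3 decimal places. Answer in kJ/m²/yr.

B: 57320 × 0.05 = 2866 kJ/m²/yr
C: 2866 × 0.05 = 143.3 kJ/m²/yr
D: 143.3 × 0.1 = 14.33 kJ/m²/yr
E: 14.33 × 0.06 = 0.8598 kJ/m²/yr
F: 0.8598 × 0.08 = 0.068784 kJ/m²/yr

0.069 kJ/m²/yr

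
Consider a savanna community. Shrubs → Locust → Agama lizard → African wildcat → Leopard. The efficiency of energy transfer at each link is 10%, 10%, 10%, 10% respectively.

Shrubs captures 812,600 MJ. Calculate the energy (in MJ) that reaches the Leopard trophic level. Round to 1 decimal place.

Locust: 812600 × 0.1 = 81260 MJ
Agama lizard: 81260 × 0.1 = 8126 MJ
African wildcat: 8126 × 0.1 = 812.6 MJ
Leopard: 812.6 × 0.1 = 81.26 MJ

81.3 MJ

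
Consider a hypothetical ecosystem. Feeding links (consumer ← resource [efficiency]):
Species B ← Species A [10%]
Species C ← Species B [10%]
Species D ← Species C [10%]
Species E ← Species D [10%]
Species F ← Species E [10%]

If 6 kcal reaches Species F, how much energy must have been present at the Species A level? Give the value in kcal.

Cumulative transfer efficiency: 0.1 × 0.1 × 0.1 × 0.1 × 0.1 = 0.00001
Species A energy = 6 / 0.00001 = 600000 kcal

600000 kcal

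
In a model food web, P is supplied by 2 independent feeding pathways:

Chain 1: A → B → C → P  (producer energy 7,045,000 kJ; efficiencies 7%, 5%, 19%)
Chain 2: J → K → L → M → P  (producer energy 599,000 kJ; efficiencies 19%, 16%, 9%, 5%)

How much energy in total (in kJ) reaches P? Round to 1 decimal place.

Chain 1: 7045000 × 0.07 × 0.05 × 0.19 = 4684.925 kJ
Chain 2: 599000 × 0.19 × 0.16 × 0.09 × 0.05 = 81.9432 kJ
Total at P: 4684.925 + 81.9432 = 4766.8682 kJ

4766.9 kJ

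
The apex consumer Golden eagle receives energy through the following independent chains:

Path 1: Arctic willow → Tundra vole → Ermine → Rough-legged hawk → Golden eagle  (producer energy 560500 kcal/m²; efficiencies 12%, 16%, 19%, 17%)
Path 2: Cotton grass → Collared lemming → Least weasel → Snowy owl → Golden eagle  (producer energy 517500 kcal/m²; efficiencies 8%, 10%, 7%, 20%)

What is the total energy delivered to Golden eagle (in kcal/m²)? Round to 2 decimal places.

405.56 kcal/m²

Path 1: 560500 × 0.12 × 0.16 × 0.19 × 0.17 = 347.59968 kcal/m²
Path 2: 517500 × 0.08 × 0.1 × 0.07 × 0.2 = 57.96 kcal/m²
Total at Golden eagle: 347.59968 + 57.96 = 405.55968 kcal/m²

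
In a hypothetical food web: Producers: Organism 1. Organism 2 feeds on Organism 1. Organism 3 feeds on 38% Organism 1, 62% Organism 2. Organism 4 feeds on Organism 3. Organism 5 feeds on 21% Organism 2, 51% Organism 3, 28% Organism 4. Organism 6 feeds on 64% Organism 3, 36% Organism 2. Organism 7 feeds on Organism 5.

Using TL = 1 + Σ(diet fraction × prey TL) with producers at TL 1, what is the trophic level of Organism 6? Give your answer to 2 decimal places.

3.40

Organism 2: 1 + 1 = 2
Organism 3: 1 + (0.38×1 + 0.62×2) = 2.62
Organism 4: 1 + 2.62 = 3.62
Organism 5: 1 + (0.21×2 + 0.51×2.62 + 0.28×3.62) = 3.7698
Organism 6: 1 + (0.64×2.62 + 0.36×2) = 3.3968
Organism 7: 1 + 3.7698 = 4.7698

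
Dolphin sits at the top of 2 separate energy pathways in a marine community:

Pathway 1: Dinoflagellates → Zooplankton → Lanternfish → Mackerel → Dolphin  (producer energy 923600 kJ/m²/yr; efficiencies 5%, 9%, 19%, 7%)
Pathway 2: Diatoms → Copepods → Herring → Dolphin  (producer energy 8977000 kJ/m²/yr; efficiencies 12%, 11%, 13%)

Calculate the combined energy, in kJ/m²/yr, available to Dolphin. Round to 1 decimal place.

15459.8 kJ/m²/yr

Pathway 1: 923600 × 0.05 × 0.09 × 0.19 × 0.07 = 55.27746 kJ/m²/yr
Pathway 2: 8977000 × 0.12 × 0.11 × 0.13 = 15404.532 kJ/m²/yr
Total at Dolphin: 55.27746 + 15404.532 = 15459.80946 kJ/m²/yr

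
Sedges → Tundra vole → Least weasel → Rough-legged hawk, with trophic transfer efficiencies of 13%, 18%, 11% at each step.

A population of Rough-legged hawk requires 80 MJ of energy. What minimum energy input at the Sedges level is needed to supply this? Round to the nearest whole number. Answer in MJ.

31080 MJ

Cumulative transfer efficiency: 0.13 × 0.18 × 0.11 = 0.002574
Sedges energy = 80 / 0.002574 = 31080 MJ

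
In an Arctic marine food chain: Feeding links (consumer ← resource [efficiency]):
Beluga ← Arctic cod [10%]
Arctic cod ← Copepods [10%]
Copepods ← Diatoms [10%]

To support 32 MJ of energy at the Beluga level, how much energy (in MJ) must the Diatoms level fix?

32000 MJ

Cumulative transfer efficiency: 0.1 × 0.1 × 0.1 = 0.001
Diatoms energy = 32 / 0.001 = 32000 MJ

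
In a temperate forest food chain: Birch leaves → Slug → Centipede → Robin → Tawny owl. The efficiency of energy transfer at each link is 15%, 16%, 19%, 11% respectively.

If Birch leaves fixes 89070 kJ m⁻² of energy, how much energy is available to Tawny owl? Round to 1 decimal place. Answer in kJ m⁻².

Slug: 89070 × 0.15 = 13360.5 kJ m⁻²
Centipede: 13360.5 × 0.16 = 2137.68 kJ m⁻²
Robin: 2137.68 × 0.19 = 406.1592 kJ m⁻²
Tawny owl: 406.1592 × 0.11 = 44.677512 kJ m⁻²

44.7 kJ m⁻²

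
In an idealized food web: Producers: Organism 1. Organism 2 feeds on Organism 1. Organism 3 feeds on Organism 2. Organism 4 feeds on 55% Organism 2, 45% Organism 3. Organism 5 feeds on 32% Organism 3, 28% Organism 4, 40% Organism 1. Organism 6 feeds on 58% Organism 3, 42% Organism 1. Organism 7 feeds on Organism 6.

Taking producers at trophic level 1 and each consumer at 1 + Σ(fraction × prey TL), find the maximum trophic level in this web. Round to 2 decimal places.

4.16

Organism 2: 1 + 1 = 2
Organism 3: 1 + 2 = 3
Organism 4: 1 + (0.55×2 + 0.45×3) = 3.45
Organism 5: 1 + (0.32×3 + 0.28×3.45 + 0.4×1) = 3.326
Organism 6: 1 + (0.58×3 + 0.42×1) = 3.16
Organism 7: 1 + 3.16 = 4.16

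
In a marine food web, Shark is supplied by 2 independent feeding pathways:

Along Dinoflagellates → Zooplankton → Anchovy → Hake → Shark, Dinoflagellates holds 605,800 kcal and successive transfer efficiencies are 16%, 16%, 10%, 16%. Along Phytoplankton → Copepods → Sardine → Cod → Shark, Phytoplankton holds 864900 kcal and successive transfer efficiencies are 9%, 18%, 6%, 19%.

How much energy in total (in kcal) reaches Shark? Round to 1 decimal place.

Via Dinoflagellates: 605800 × 0.16 × 0.16 × 0.1 × 0.16 = 248.13568 kcal
Via Phytoplankton: 864900 × 0.09 × 0.18 × 0.06 × 0.19 = 159.729732 kcal
Total at Shark: 248.13568 + 159.729732 = 407.865412 kcal

407.9 kcal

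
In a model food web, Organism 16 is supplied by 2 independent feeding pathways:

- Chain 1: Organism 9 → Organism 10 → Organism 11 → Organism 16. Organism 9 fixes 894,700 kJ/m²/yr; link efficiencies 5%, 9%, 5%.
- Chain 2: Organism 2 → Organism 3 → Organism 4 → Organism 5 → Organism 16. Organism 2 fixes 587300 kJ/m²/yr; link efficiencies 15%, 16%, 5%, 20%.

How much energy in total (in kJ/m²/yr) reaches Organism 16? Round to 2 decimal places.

Chain 1: 894700 × 0.05 × 0.09 × 0.05 = 201.3075 kJ/m²/yr
Chain 2: 587300 × 0.15 × 0.16 × 0.05 × 0.2 = 140.952 kJ/m²/yr
Total at Organism 16: 201.3075 + 140.952 = 342.2595 kJ/m²/yr

342.26 kJ/m²/yr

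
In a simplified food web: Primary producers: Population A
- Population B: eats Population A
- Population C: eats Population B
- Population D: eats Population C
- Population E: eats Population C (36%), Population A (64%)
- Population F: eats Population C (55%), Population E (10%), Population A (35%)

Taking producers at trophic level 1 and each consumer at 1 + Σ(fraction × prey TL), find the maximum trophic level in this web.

4

Population B: 1 + 1 = 2
Population C: 1 + 2 = 3
Population D: 1 + 3 = 4
Population E: 1 + (0.36×3 + 0.64×1) = 2.72
Population F: 1 + (0.55×3 + 0.1×2.72 + 0.35×1) = 3.272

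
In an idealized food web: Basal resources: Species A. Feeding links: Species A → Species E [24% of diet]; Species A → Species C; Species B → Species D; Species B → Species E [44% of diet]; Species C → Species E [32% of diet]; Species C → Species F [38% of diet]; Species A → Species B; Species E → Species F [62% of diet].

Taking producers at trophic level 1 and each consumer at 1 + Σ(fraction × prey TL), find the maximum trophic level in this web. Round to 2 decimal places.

Species B: 1 + 1 = 2
Species C: 1 + 1 = 2
Species D: 1 + 2 = 3
Species E: 1 + (0.44×2 + 0.24×1 + 0.32×2) = 2.76
Species F: 1 + (0.62×2.76 + 0.38×2) = 3.4712

3.47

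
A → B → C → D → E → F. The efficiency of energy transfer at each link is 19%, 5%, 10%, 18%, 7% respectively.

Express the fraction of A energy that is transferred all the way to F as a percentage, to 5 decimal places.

Product of link efficiencies: 0.19 × 0.05 × 0.1 × 0.18 × 0.07 = 0.00001197
As a percentage: 0.00001197 × 100 = 0.00120%

0.00120%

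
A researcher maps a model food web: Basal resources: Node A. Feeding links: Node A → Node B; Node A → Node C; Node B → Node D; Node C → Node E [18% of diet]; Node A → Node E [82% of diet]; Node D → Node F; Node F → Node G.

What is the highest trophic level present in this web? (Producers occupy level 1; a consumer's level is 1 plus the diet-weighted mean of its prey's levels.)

5

Node B: 1 + 1 = 2
Node C: 1 + 1 = 2
Node D: 1 + 2 = 3
Node E: 1 + (0.18×2 + 0.82×1) = 2.18
Node F: 1 + 3 = 4
Node G: 1 + 4 = 5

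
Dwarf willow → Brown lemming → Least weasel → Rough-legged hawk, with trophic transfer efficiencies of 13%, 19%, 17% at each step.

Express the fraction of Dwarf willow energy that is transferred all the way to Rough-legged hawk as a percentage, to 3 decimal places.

Product of link efficiencies: 0.13 × 0.19 × 0.17 = 0.004199
As a percentage: 0.004199 × 100 = 0.420%

0.420%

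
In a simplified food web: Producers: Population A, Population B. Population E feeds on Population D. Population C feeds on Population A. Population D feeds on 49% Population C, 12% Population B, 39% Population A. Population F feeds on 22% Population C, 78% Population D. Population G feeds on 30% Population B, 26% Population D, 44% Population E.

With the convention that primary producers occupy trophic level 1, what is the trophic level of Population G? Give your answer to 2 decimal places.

3.48

Population C: 1 + 1 = 2
Population D: 1 + (0.49×2 + 0.12×1 + 0.39×1) = 2.49
Population E: 1 + 2.49 = 3.49
Population F: 1 + (0.22×2 + 0.78×2.49) = 3.3822
Population G: 1 + (0.3×1 + 0.26×2.49 + 0.44×3.49) = 3.483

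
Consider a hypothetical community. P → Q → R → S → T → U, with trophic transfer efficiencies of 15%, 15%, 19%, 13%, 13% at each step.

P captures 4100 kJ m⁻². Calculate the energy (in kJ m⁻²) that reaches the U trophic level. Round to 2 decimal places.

Q: 4100 × 0.15 = 615 kJ m⁻²
R: 615 × 0.15 = 92.25 kJ m⁻²
S: 92.25 × 0.19 = 17.5275 kJ m⁻²
T: 17.5275 × 0.13 = 2.278575 kJ m⁻²
U: 2.278575 × 0.13 = 0.29621475 kJ m⁻²

0.30 kJ m⁻²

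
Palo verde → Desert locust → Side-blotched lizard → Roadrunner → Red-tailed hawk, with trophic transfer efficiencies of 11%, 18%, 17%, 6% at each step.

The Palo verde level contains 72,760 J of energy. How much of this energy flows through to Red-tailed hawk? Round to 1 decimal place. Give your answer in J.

Desert locust: 72760 × 0.11 = 8003.6 J
Side-blotched lizard: 8003.6 × 0.18 = 1440.648 J
Roadrunner: 1440.648 × 0.17 = 244.91016 J
Red-tailed hawk: 244.91016 × 0.06 = 14.6946096 J

14.7 J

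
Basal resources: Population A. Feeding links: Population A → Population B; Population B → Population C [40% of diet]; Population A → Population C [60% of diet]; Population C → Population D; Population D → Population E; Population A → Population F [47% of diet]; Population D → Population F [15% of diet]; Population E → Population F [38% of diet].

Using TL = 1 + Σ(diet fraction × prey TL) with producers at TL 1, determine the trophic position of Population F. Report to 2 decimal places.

Population B: 1 + 1 = 2
Population C: 1 + (0.4×2 + 0.6×1) = 2.4
Population D: 1 + 2.4 = 3.4
Population E: 1 + 3.4 = 4.4
Population F: 1 + (0.47×1 + 0.15×3.4 + 0.38×4.4) = 3.652

3.65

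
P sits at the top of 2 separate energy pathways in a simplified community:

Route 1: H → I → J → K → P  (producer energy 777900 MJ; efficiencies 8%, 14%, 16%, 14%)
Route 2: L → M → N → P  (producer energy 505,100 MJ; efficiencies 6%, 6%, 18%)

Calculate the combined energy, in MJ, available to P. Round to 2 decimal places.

Route 1: 777900 × 0.08 × 0.14 × 0.16 × 0.14 = 195.159552 MJ
Route 2: 505100 × 0.06 × 0.06 × 0.18 = 327.3048 MJ
Total at P: 195.159552 + 327.3048 = 522.464352 MJ

522.46 MJ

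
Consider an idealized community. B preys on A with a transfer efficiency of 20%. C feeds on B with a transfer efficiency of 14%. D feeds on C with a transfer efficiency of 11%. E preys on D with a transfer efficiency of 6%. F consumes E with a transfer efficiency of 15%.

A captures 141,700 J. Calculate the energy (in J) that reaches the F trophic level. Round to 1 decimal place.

3.9 J

B: 141700 × 0.2 = 28340 J
C: 28340 × 0.14 = 3967.6 J
D: 3967.6 × 0.11 = 436.436 J
E: 436.436 × 0.06 = 26.18616 J
F: 26.18616 × 0.15 = 3.927924 J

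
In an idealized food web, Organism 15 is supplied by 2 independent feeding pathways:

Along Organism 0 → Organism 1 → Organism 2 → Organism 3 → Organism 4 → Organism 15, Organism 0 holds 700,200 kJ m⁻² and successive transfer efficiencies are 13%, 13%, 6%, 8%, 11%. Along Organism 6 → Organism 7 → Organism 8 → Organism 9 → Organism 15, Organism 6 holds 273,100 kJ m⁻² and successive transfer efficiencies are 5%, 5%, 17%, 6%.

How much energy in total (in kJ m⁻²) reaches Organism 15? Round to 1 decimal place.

Via Organism 0: 700200 × 0.13 × 0.13 × 0.06 × 0.08 × 0.11 = 6.24802464 kJ m⁻²
Via Organism 6: 273100 × 0.05 × 0.05 × 0.17 × 0.06 = 6.96405 kJ m⁻²
Total at Organism 15: 6.24802464 + 6.96405 = 13.21207464 kJ m⁻²

13.2 kJ m⁻²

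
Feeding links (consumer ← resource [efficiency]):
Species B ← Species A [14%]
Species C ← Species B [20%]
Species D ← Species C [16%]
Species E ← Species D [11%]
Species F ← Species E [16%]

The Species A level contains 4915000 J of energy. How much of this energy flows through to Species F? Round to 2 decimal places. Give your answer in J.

Species B: 4915000 × 0.14 = 688100 J
Species C: 688100 × 0.2 = 137620 J
Species D: 137620 × 0.16 = 22019.2 J
Species E: 22019.2 × 0.11 = 2422.112 J
Species F: 2422.112 × 0.16 = 387.53792 J

387.54 J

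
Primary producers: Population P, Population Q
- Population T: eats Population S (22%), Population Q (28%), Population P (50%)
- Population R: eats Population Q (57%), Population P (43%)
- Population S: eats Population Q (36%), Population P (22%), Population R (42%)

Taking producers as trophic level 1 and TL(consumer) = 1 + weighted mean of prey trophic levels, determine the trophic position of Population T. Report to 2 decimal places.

Population R: 1 + (0.57×1 + 0.43×1) = 2
Population S: 1 + (0.36×1 + 0.22×1 + 0.42×2) = 2.42
Population T: 1 + (0.22×2.42 + 0.28×1 + 0.5×1) = 2.3124

2.31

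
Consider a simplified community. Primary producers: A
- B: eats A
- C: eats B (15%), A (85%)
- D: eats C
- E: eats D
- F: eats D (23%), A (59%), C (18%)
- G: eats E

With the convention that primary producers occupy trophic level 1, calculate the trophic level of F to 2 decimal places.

2.70

B: 1 + 1 = 2
C: 1 + (0.15×2 + 0.85×1) = 2.15
D: 1 + 2.15 = 3.15
E: 1 + 3.15 = 4.15
F: 1 + (0.23×3.15 + 0.59×1 + 0.18×2.15) = 2.7015
G: 1 + 4.15 = 5.15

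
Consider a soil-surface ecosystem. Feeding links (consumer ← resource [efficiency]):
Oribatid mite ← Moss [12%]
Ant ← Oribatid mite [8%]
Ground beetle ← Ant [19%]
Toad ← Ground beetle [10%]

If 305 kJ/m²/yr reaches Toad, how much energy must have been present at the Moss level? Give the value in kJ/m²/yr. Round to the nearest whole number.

1672149 kJ/m²/yr

Cumulative transfer efficiency: 0.12 × 0.08 × 0.19 × 0.1 = 0.0001824
Moss energy = 305 / 0.0001824 = 1672149 kJ/m²/yr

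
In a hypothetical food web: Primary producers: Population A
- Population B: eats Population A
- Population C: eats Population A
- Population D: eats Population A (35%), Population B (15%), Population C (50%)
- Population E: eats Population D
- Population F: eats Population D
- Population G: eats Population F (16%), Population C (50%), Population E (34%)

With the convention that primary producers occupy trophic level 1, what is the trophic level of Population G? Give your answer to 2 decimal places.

Population B: 1 + 1 = 2
Population C: 1 + 1 = 2
Population D: 1 + (0.35×1 + 0.15×2 + 0.5×2) = 2.65
Population E: 1 + 2.65 = 3.65
Population F: 1 + 2.65 = 3.65
Population G: 1 + (0.16×3.65 + 0.5×2 + 0.34×3.65) = 3.825

3.83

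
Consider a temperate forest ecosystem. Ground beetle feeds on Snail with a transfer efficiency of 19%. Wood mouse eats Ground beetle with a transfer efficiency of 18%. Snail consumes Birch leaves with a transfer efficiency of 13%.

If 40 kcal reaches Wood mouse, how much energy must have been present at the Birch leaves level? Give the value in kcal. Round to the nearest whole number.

Cumulative transfer efficiency: 0.13 × 0.19 × 0.18 = 0.004446
Birch leaves energy = 40 / 0.004446 = 8997 kcal

8997 kcal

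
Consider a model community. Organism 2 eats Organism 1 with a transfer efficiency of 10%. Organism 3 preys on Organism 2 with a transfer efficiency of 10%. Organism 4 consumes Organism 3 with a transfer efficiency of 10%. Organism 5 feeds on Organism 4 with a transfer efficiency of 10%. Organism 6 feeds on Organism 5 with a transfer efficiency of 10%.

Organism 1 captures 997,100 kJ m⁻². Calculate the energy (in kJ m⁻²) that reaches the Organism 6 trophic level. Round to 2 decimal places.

Organism 2: 997100 × 0.1 = 99710 kJ m⁻²
Organism 3: 99710 × 0.1 = 9971 kJ m⁻²
Organism 4: 9971 × 0.1 = 997.1 kJ m⁻²
Organism 5: 997.1 × 0.1 = 99.71 kJ m⁻²
Organism 6: 99.71 × 0.1 = 9.971 kJ m⁻²

9.97 kJ m⁻²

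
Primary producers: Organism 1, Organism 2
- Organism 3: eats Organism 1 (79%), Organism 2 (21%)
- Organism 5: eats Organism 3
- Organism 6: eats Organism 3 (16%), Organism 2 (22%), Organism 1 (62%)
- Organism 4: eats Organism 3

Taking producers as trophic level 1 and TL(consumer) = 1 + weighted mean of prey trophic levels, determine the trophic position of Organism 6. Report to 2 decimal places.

2.16

Organism 3: 1 + (0.79×1 + 0.21×1) = 2
Organism 4: 1 + 2 = 3
Organism 5: 1 + 2 = 3
Organism 6: 1 + (0.16×2 + 0.22×1 + 0.62×1) = 2.16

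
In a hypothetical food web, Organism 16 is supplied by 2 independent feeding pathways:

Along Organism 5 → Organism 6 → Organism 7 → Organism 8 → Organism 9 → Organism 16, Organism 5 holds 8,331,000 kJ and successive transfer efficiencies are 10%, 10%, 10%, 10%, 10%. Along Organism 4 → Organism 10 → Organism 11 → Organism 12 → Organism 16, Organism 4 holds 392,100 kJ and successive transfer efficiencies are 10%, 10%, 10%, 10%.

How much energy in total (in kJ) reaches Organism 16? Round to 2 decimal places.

122.52 kJ

Via Organism 5: 8331000 × 0.1 × 0.1 × 0.1 × 0.1 × 0.1 = 83.31 kJ
Via Organism 4: 392100 × 0.1 × 0.1 × 0.1 × 0.1 = 39.21 kJ
Total at Organism 16: 83.31 + 39.21 = 122.52 kJ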